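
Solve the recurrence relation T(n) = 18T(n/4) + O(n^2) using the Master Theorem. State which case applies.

Master Theorem for T(n) = 18T(n/4) + O(n^2):

a = 18, b = 4, c = 2
log_b(a) = log_4(18) = 2.0850

Case 1: c = 2 < log_4(18) = 2.0850
T(n) = O(n^(log_4 18))

For T(n) = 18T(n/4) + O(n^2): log_4(18) = 2.0850. This is Case 1 of the Master Theorem (c < log_b(a), work dominated by leaves), giving O(n^(log_4 18)).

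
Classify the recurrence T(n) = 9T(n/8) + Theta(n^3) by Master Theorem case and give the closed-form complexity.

Master Theorem for T(n) = 9T(n/8) + O(n^3):

a = 9, b = 8, c = 3
log_b(a) = log_8(9) = 1.0566

Case 3: c = 3 > log_8(9) = 1.0566
T(n) = O(n^3) = O(n^3)

For T(n) = 9T(n/8) + O(n^3): log_8(9) = 1.0566. This is Case 3 of the Master Theorem (c > log_b(a), work dominated by root), giving O(n^3).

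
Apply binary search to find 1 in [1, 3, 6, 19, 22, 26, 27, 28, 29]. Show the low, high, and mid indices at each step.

Binary search for 1 in [1, 3, 6, 19, 22, 26, 27, 28, 29]:

lo=0, hi=8, mid=4, arr[mid]=22 -> 22 > 1, search left half
lo=0, hi=3, mid=1, arr[mid]=3 -> 3 > 1, search left half
lo=0, hi=0, mid=0, arr[mid]=1 -> Found target at index 0!

Binary search finds 1 at index 0 after 3 comparisons. The search repeatedly halves the search space by comparing with the middle element.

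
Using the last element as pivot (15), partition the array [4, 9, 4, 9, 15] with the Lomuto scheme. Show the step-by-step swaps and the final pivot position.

Lomuto partition with pivot = 15:

Initial array: [4, 9, 4, 9, 15]

arr[0]=4 <= 15: swap with position 0, array becomes [4, 9, 4, 9, 15]
arr[1]=9 <= 15: swap with position 1, array becomes [4, 9, 4, 9, 15]
arr[2]=4 <= 15: swap with position 2, array becomes [4, 9, 4, 9, 15]
arr[3]=9 <= 15: swap with position 3, array becomes [4, 9, 4, 9, 15]

Place pivot at position 4: [4, 9, 4, 9, 15]
Pivot position: 4

After partitioning with pivot 15, the array becomes [4, 9, 4, 9, 15]. The pivot is placed at index 4. All elements to the left of the pivot are <= 15, and all elements to the right are > 15.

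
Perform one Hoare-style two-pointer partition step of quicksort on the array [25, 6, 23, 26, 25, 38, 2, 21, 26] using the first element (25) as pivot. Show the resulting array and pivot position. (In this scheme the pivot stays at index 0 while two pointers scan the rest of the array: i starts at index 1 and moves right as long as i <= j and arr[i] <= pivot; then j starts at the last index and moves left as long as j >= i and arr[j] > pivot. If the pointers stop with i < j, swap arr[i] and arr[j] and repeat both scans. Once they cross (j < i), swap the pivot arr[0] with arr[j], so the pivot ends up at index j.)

Hoare-style two-pointer partition with pivot = 25:

Initial array: [25, 6, 23, 26, 25, 38, 2, 21, 26]

Pointers start at i = 1, j = 8.
i stops at index 3 (arr[3]=26 > 25), j stops at index 7 (arr[7]=21 <= 25): swap arr[3] and arr[7], array becomes [25, 6, 23, 21, 25, 38, 2, 26, 26]
i stops at index 5 (arr[5]=38 > 25), j stops at index 6 (arr[6]=2 <= 25): swap arr[5] and arr[6], array becomes [25, 6, 23, 21, 25, 2, 38, 26, 26]
i ends at 6, j ends at 5: the pointers have crossed (j < i), so scanning stops.

Swap pivot arr[0] with arr[5] to place pivot at position 5: [2, 6, 23, 21, 25, 25, 38, 26, 26]
Pivot position: 5

After partitioning with pivot 25, the array becomes [2, 6, 23, 21, 25, 25, 38, 26, 26]. The pivot is placed at index 5. All elements to the left of the pivot are <= 25, and all elements to the right are > 25.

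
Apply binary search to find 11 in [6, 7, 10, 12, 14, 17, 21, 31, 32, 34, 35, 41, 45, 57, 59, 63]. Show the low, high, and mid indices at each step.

Binary search for 11 in [6, 7, 10, 12, 14, 17, 21, 31, 32, 34, 35, 41, 45, 57, 59, 63]:

lo=0, hi=15, mid=7, arr[mid]=31 -> 31 > 11, search left half
lo=0, hi=6, mid=3, arr[mid]=12 -> 12 > 11, search left half
lo=0, hi=2, mid=1, arr[mid]=7 -> 7 < 11, search right half
lo=2, hi=2, mid=2, arr[mid]=10 -> 10 < 11, search right half
lo=3 > hi=2, target 11 not found

Binary search determines that 11 is not in the array after 4 comparisons. The search space was exhausted without finding the target.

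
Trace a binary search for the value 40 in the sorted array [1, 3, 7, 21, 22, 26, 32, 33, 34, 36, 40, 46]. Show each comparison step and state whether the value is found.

Binary search for 40 in [1, 3, 7, 21, 22, 26, 32, 33, 34, 36, 40, 46]:

lo=0, hi=11, mid=5, arr[mid]=26 -> 26 < 40, search right half
lo=6, hi=11, mid=8, arr[mid]=34 -> 34 < 40, search right half
lo=9, hi=11, mid=10, arr[mid]=40 -> Found target at index 10!

Binary search finds 40 at index 10 after 3 comparisons. The search repeatedly halves the search space by comparing with the middle element.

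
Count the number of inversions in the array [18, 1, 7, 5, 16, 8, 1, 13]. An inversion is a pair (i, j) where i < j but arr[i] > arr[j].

Finding inversions in [18, 1, 7, 5, 16, 8, 1, 13]:

(0, 1): arr[0]=18 > arr[1]=1
(0, 2): arr[0]=18 > arr[2]=7
(0, 3): arr[0]=18 > arr[3]=5
(0, 4): arr[0]=18 > arr[4]=16
(0, 5): arr[0]=18 > arr[5]=8
(0, 6): arr[0]=18 > arr[6]=1
(0, 7): arr[0]=18 > arr[7]=13
(2, 3): arr[2]=7 > arr[3]=5
(2, 6): arr[2]=7 > arr[6]=1
(3, 6): arr[3]=5 > arr[6]=1
(4, 5): arr[4]=16 > arr[5]=8
(4, 6): arr[4]=16 > arr[6]=1
(4, 7): arr[4]=16 > arr[7]=13
(5, 6): arr[5]=8 > arr[6]=1

Total inversions: 14

The array has 14 inversion(s): (0,1), (0,2), (0,3), (0,4), (0,5), (0,6), (0,7), (2,3), (2,6), (3,6), (4,5), (4,6), (4,7), (5,6). Each pair (i,j) satisfies i < j and arr[i] > arr[j].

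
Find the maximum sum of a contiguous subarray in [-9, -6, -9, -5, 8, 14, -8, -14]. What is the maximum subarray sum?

Using Kadane's algorithm on [-9, -6, -9, -5, 8, 14, -8, -14]:

Scanning through the array:
Position 1 (value -6): max_ending_here = -6, max_so_far = -6
Position 2 (value -9): max_ending_here = -9, max_so_far = -6
Position 3 (value -5): max_ending_here = -5, max_so_far = -5
Position 4 (value 8): max_ending_here = 8, max_so_far = 8
Position 5 (value 14): max_ending_here = 22, max_so_far = 22
Position 6 (value -8): max_ending_here = 14, max_so_far = 22
Position 7 (value -14): max_ending_here = 0, max_so_far = 22

Maximum subarray: [8, 14]
Maximum sum: 22

The maximum subarray is [8, 14] with sum 22. This subarray runs from index 4 to index 5.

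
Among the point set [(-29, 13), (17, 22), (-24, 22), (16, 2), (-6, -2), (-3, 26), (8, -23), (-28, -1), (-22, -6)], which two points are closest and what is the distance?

Computing all pairwise distances among 9 points:

d((-29, 13), (17, 22)) = 46.8722
d((-29, 13), (-24, 22)) = 10.2956
d((-29, 13), (16, 2)) = 46.3249
d((-29, 13), (-6, -2)) = 27.4591
d((-29, 13), (-3, 26)) = 29.0689
d((-29, 13), (8, -23)) = 51.6236
d((-29, 13), (-28, -1)) = 14.0357
d((-29, 13), (-22, -6)) = 20.2485
d((17, 22), (-24, 22)) = 41.0
d((17, 22), (16, 2)) = 20.025
d((17, 22), (-6, -2)) = 33.2415
d((17, 22), (-3, 26)) = 20.3961
d((17, 22), (8, -23)) = 45.8912
d((17, 22), (-28, -1)) = 50.5371
d((17, 22), (-22, -6)) = 48.0104
d((-24, 22), (16, 2)) = 44.7214
d((-24, 22), (-6, -2)) = 30.0
d((-24, 22), (-3, 26)) = 21.3776
d((-24, 22), (8, -23)) = 55.2178
d((-24, 22), (-28, -1)) = 23.3452
d((-24, 22), (-22, -6)) = 28.0713
d((16, 2), (-6, -2)) = 22.3607
d((16, 2), (-3, 26)) = 30.6105
d((16, 2), (8, -23)) = 26.2488
d((16, 2), (-28, -1)) = 44.1022
d((16, 2), (-22, -6)) = 38.833
d((-6, -2), (-3, 26)) = 28.1603
d((-6, -2), (8, -23)) = 25.2389
d((-6, -2), (-28, -1)) = 22.0227
d((-6, -2), (-22, -6)) = 16.4924
d((-3, 26), (8, -23)) = 50.2195
d((-3, 26), (-28, -1)) = 36.7967
d((-3, 26), (-22, -6)) = 37.2156
d((8, -23), (-28, -1)) = 42.19
d((8, -23), (-22, -6)) = 34.4819
d((-28, -1), (-22, -6)) = 7.8102 <-- minimum

Closest pair: (-28, -1) and (-22, -6) with distance 7.8102

The closest pair is (-28, -1) and (-22, -6) with Euclidean distance 7.8102. For 9 points, brute-force pairwise comparison is shown above. For large n, the divide-and-conquer algorithm (sort by x, recurse on halves, check the dividing strip) achieves O(n log n).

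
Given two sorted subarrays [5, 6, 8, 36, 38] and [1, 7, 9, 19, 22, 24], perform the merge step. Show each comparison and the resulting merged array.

Merging process:

Compare 5 vs 1: take 1 from right. Merged: [1]
Compare 5 vs 7: take 5 from left. Merged: [1, 5]
Compare 6 vs 7: take 6 from left. Merged: [1, 5, 6]
Compare 8 vs 7: take 7 from right. Merged: [1, 5, 6, 7]
Compare 8 vs 9: take 8 from left. Merged: [1, 5, 6, 7, 8]
Compare 36 vs 9: take 9 from right. Merged: [1, 5, 6, 7, 8, 9]
Compare 36 vs 19: take 19 from right. Merged: [1, 5, 6, 7, 8, 9, 19]
Compare 36 vs 22: take 22 from right. Merged: [1, 5, 6, 7, 8, 9, 19, 22]
Compare 36 vs 24: take 24 from right. Merged: [1, 5, 6, 7, 8, 9, 19, 22, 24]
Append remaining from left: [36, 38]. Merged: [1, 5, 6, 7, 8, 9, 19, 22, 24, 36, 38]

Final merged array: [1, 5, 6, 7, 8, 9, 19, 22, 24, 36, 38]
Total comparisons: 9

The merged array is [1, 5, 6, 7, 8, 9, 19, 22, 24, 36, 38], requiring 9 comparisons. The merge step runs in O(n) time where n is the total number of elements.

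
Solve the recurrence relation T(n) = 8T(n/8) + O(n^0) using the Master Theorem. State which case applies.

Master Theorem for T(n) = 8T(n/8) + O(n^0):

a = 8, b = 8, c = 0
log_b(a) = log_8(8) = 1.0000

Case 1: c = 0 < log_8(8) = 1.0000
T(n) = O(n^(log_8 8)) = O(n)

For T(n) = 8T(n/8) + O(n^0): log_8(8) = 1.0000. This is Case 1 of the Master Theorem (c < log_b(a), work dominated by leaves), giving O(n).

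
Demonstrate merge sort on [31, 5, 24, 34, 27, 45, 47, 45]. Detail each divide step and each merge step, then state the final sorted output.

Merge sort trace:

Split: [31, 5, 24, 34, 27, 45, 47, 45] -> [31, 5, 24, 34] and [27, 45, 47, 45]
  Split: [31, 5, 24, 34] -> [31, 5] and [24, 34]
    Split: [31, 5] -> [31] and [5]
    Merge: [31] + [5] -> [5, 31]
    Split: [24, 34] -> [24] and [34]
    Merge: [24] + [34] -> [24, 34]
  Merge: [5, 31] + [24, 34] -> [5, 24, 31, 34]
  Split: [27, 45, 47, 45] -> [27, 45] and [47, 45]
    Split: [27, 45] -> [27] and [45]
    Merge: [27] + [45] -> [27, 45]
    Split: [47, 45] -> [47] and [45]
    Merge: [47] + [45] -> [45, 47]
  Merge: [27, 45] + [45, 47] -> [27, 45, 45, 47]
Merge: [5, 24, 31, 34] + [27, 45, 45, 47] -> [5, 24, 27, 31, 34, 45, 45, 47]

Final sorted array: [5, 24, 27, 31, 34, 45, 45, 47]

The merge sort proceeds by recursively splitting the array and merging sorted halves.
After all merges, the sorted array is [5, 24, 27, 31, 34, 45, 45, 47].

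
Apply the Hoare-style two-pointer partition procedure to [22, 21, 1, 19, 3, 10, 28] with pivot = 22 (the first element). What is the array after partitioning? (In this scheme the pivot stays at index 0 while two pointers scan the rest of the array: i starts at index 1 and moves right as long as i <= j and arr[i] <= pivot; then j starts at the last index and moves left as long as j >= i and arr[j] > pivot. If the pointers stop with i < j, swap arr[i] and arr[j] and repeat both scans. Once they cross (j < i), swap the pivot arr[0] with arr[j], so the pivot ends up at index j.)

Hoare-style two-pointer partition with pivot = 22:

Initial array: [22, 21, 1, 19, 3, 10, 28]

Pointers start at i = 1, j = 6.
i ends at 6, j ends at 5: the pointers have crossed (j < i), so scanning stops.

Swap pivot arr[0] with arr[5] to place pivot at position 5: [10, 21, 1, 19, 3, 22, 28]
Pivot position: 5

After partitioning with pivot 22, the array becomes [10, 21, 1, 19, 3, 22, 28]. The pivot is placed at index 5. All elements to the left of the pivot are <= 22, and all elements to the right are > 22.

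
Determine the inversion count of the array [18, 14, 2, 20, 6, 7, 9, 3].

Finding inversions in [18, 14, 2, 20, 6, 7, 9, 3]:

(0, 1): arr[0]=18 > arr[1]=14
(0, 2): arr[0]=18 > arr[2]=2
(0, 4): arr[0]=18 > arr[4]=6
(0, 5): arr[0]=18 > arr[5]=7
(0, 6): arr[0]=18 > arr[6]=9
(0, 7): arr[0]=18 > arr[7]=3
(1, 2): arr[1]=14 > arr[2]=2
(1, 4): arr[1]=14 > arr[4]=6
(1, 5): arr[1]=14 > arr[5]=7
(1, 6): arr[1]=14 > arr[6]=9
(1, 7): arr[1]=14 > arr[7]=3
(3, 4): arr[3]=20 > arr[4]=6
(3, 5): arr[3]=20 > arr[5]=7
(3, 6): arr[3]=20 > arr[6]=9
(3, 7): arr[3]=20 > arr[7]=3
(4, 7): arr[4]=6 > arr[7]=3
(5, 7): arr[5]=7 > arr[7]=3
(6, 7): arr[6]=9 > arr[7]=3

Total inversions: 18

The array has 18 inversion(s): (0,1), (0,2), (0,4), (0,5), (0,6), (0,7), (1,2), (1,4), (1,5), (1,6), (1,7), (3,4), (3,5), (3,6), (3,7), (4,7), (5,7), (6,7). Each pair (i,j) satisfies i < j and arr[i] > arr[j].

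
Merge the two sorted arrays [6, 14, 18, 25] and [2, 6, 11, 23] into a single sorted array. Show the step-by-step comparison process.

Merging process:

Compare 6 vs 2: take 2 from right. Merged: [2]
Compare 6 vs 6: take 6 from left. Merged: [2, 6]
Compare 14 vs 6: take 6 from right. Merged: [2, 6, 6]
Compare 14 vs 11: take 11 from right. Merged: [2, 6, 6, 11]
Compare 14 vs 23: take 14 from left. Merged: [2, 6, 6, 11, 14]
Compare 18 vs 23: take 18 from left. Merged: [2, 6, 6, 11, 14, 18]
Compare 25 vs 23: take 23 from right. Merged: [2, 6, 6, 11, 14, 18, 23]
Append remaining from left: [25]. Merged: [2, 6, 6, 11, 14, 18, 23, 25]

Final merged array: [2, 6, 6, 11, 14, 18, 23, 25]
Total comparisons: 7

The merged array is [2, 6, 6, 11, 14, 18, 23, 25], requiring 7 comparisons. The merge step runs in O(n) time where n is the total number of elements.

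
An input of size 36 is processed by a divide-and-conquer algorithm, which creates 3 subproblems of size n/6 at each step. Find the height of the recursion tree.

For divide and conquer with division factor 6:

Problem sizes at each level:
Level 0: 36
Level 1: 6
Level 2: 1

The root is level 0 and the size-1 base case is level 2 (the tree spans levels 0 through 2, i.e. 3 levels counting the root), so the depth is the number of divisions: log_6(36) = 2

The recursion tree depth is log_6(36) = 2. At each level, the problem size is divided by 6, so it takes 2 divisions to reduce to a base case of size 1. The algorithm makes 3 recursive calls at each level.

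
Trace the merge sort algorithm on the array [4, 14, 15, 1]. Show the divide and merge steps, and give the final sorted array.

Merge sort trace:

Split: [4, 14, 15, 1] -> [4, 14] and [15, 1]
  Split: [4, 14] -> [4] and [14]
  Merge: [4] + [14] -> [4, 14]
  Split: [15, 1] -> [15] and [1]
  Merge: [15] + [1] -> [1, 15]
Merge: [4, 14] + [1, 15] -> [1, 4, 14, 15]

Final sorted array: [1, 4, 14, 15]

The merge sort proceeds by recursively splitting the array and merging sorted halves.
After all merges, the sorted array is [1, 4, 14, 15].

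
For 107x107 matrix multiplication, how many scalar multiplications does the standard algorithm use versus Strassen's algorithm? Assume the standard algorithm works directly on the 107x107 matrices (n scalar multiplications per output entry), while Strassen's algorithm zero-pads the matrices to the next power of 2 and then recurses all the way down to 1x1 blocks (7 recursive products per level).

Matrix multiplication for 107x107 matrices:

Strassen's algorithm requires power-of-2 dimensions. Pad 107x107 to 128x128 (next power of 2).

Standard algorithm: 107^3 = 1225043 multiplications
Strassen's algorithm: 7^(log2(128)) = 7^7 = 823543 multiplications
Savings: 1225043 - 823543 = 401500 multiplications

Standard: 1225043 multiplications (107^3). Strassen: 823543 multiplications (7^7, after padding to 128x128). Strassen reduces 8 recursive multiplications to 7 at each level.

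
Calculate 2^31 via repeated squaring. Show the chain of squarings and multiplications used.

Computing 2^31 by squaring (build up from 2^1; each line after the first costs one multiplication):

2^1 = 2
2^2 = (2^1)^2 = 2^2 = 4
2^3 = 2 * 2^2 = 2 * 4 = 8
2^6 = (2^3)^2 = 8^2 = 64
2^7 = 2 * 2^6 = 2 * 64 = 128
2^14 = (2^7)^2 = 128^2 = 16384
2^15 = 2 * 2^14 = 2 * 16384 = 32768
2^30 = (2^15)^2 = 32768^2 = 1073741824
2^31 = 2 * 2^30 = 2 * 1073741824 = 2147483648

Result: 2147483648
Multiplications needed: 8 (8 lines after 2^1)

2^31 = 2147483648. Using exponentiation by squaring, this requires 8 multiplications. The key idea: if the exponent is even, square the half-power; if odd, multiply by the base once.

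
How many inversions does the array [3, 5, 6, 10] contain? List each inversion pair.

Finding inversions in [3, 5, 6, 10]:


Total inversions: 0

The array has 0 inversions. It is already sorted.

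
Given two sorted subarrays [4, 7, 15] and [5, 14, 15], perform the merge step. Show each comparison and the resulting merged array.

Merging process:

Compare 4 vs 5: take 4 from left. Merged: [4]
Compare 7 vs 5: take 5 from right. Merged: [4, 5]
Compare 7 vs 14: take 7 from left. Merged: [4, 5, 7]
Compare 15 vs 14: take 14 from right. Merged: [4, 5, 7, 14]
Compare 15 vs 15: take 15 from left. Merged: [4, 5, 7, 14, 15]
Append remaining from right: [15]. Merged: [4, 5, 7, 14, 15, 15]

Final merged array: [4, 5, 7, 14, 15, 15]
Total comparisons: 5

The merged array is [4, 5, 7, 14, 15, 15], requiring 5 comparisons. The merge step runs in O(n) time where n is the total number of elements.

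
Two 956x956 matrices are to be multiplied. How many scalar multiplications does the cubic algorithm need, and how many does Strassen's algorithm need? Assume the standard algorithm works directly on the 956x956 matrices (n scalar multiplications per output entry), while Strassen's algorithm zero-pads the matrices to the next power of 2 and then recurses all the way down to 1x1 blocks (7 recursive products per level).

Matrix multiplication for 956x956 matrices:

Strassen's algorithm requires power-of-2 dimensions. Pad 956x956 to 1024x1024 (next power of 2).

Standard algorithm: 956^3 = 873722816 multiplications
Strassen's algorithm: 7^(log2(1024)) = 7^10 = 282475249 multiplications
Savings: 873722816 - 282475249 = 591247567 multiplications

Standard: 873722816 multiplications (956^3). Strassen: 282475249 multiplications (7^10, after padding to 1024x1024). Strassen reduces 8 recursive multiplications to 7 at each level.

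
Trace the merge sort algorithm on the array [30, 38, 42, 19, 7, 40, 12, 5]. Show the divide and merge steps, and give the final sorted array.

Merge sort trace:

Split: [30, 38, 42, 19, 7, 40, 12, 5] -> [30, 38, 42, 19] and [7, 40, 12, 5]
  Split: [30, 38, 42, 19] -> [30, 38] and [42, 19]
    Split: [30, 38] -> [30] and [38]
    Merge: [30] + [38] -> [30, 38]
    Split: [42, 19] -> [42] and [19]
    Merge: [42] + [19] -> [19, 42]
  Merge: [30, 38] + [19, 42] -> [19, 30, 38, 42]
  Split: [7, 40, 12, 5] -> [7, 40] and [12, 5]
    Split: [7, 40] -> [7] and [40]
    Merge: [7] + [40] -> [7, 40]
    Split: [12, 5] -> [12] and [5]
    Merge: [12] + [5] -> [5, 12]
  Merge: [7, 40] + [5, 12] -> [5, 7, 12, 40]
Merge: [19, 30, 38, 42] + [5, 7, 12, 40] -> [5, 7, 12, 19, 30, 38, 40, 42]

Final sorted array: [5, 7, 12, 19, 30, 38, 40, 42]

The merge sort proceeds by recursively splitting the array and merging sorted halves.
After all merges, the sorted array is [5, 7, 12, 19, 30, 38, 40, 42].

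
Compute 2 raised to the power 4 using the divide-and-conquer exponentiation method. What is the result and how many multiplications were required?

Computing 2^4 by squaring (build up from 2^1; each line after the first costs one multiplication):

2^1 = 2
2^2 = (2^1)^2 = 2^2 = 4
2^4 = (2^2)^2 = 4^2 = 16

Result: 16
Multiplications needed: 2 (2 lines after 2^1)

2^4 = 16. Using exponentiation by squaring, this requires 2 multiplications. The key idea: if the exponent is even, square the half-power; if odd, multiply by the base once.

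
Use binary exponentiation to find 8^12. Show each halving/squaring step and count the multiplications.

Computing 8^12 by squaring (build up from 8^1; each line after the first costs one multiplication):

8^1 = 8
8^2 = (8^1)^2 = 8^2 = 64
8^3 = 8 * 8^2 = 8 * 64 = 512
8^6 = (8^3)^2 = 512^2 = 262144
8^12 = (8^6)^2 = 262144^2 = 68719476736

Result: 68719476736
Multiplications needed: 4 (4 lines after 8^1)

8^12 = 68719476736. Using exponentiation by squaring, this requires 4 multiplications. The key idea: if the exponent is even, square the half-power; if odd, multiply by the base once.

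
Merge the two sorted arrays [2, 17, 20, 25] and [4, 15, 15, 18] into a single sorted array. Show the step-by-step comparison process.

Merging process:

Compare 2 vs 4: take 2 from left. Merged: [2]
Compare 17 vs 4: take 4 from right. Merged: [2, 4]
Compare 17 vs 15: take 15 from right. Merged: [2, 4, 15]
Compare 17 vs 15: take 15 from right. Merged: [2, 4, 15, 15]
Compare 17 vs 18: take 17 from left. Merged: [2, 4, 15, 15, 17]
Compare 20 vs 18: take 18 from right. Merged: [2, 4, 15, 15, 17, 18]
Append remaining from left: [20, 25]. Merged: [2, 4, 15, 15, 17, 18, 20, 25]

Final merged array: [2, 4, 15, 15, 17, 18, 20, 25]
Total comparisons: 6

The merged array is [2, 4, 15, 15, 17, 18, 20, 25], requiring 6 comparisons. The merge step runs in O(n) time where n is the total number of elements.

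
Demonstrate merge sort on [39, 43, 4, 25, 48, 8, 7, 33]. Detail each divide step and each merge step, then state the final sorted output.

Merge sort trace:

Split: [39, 43, 4, 25, 48, 8, 7, 33] -> [39, 43, 4, 25] and [48, 8, 7, 33]
  Split: [39, 43, 4, 25] -> [39, 43] and [4, 25]
    Split: [39, 43] -> [39] and [43]
    Merge: [39] + [43] -> [39, 43]
    Split: [4, 25] -> [4] and [25]
    Merge: [4] + [25] -> [4, 25]
  Merge: [39, 43] + [4, 25] -> [4, 25, 39, 43]
  Split: [48, 8, 7, 33] -> [48, 8] and [7, 33]
    Split: [48, 8] -> [48] and [8]
    Merge: [48] + [8] -> [8, 48]
    Split: [7, 33] -> [7] and [33]
    Merge: [7] + [33] -> [7, 33]
  Merge: [8, 48] + [7, 33] -> [7, 8, 33, 48]
Merge: [4, 25, 39, 43] + [7, 8, 33, 48] -> [4, 7, 8, 25, 33, 39, 43, 48]

Final sorted array: [4, 7, 8, 25, 33, 39, 43, 48]

The merge sort proceeds by recursively splitting the array and merging sorted halves.
After all merges, the sorted array is [4, 7, 8, 25, 33, 39, 43, 48].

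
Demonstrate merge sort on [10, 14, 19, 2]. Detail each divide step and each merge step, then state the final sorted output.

Merge sort trace:

Split: [10, 14, 19, 2] -> [10, 14] and [19, 2]
  Split: [10, 14] -> [10] and [14]
  Merge: [10] + [14] -> [10, 14]
  Split: [19, 2] -> [19] and [2]
  Merge: [19] + [2] -> [2, 19]
Merge: [10, 14] + [2, 19] -> [2, 10, 14, 19]

Final sorted array: [2, 10, 14, 19]

The merge sort proceeds by recursively splitting the array and merging sorted halves.
After all merges, the sorted array is [2, 10, 14, 19].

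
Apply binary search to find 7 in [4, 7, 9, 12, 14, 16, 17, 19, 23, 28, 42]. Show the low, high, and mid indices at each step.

Binary search for 7 in [4, 7, 9, 12, 14, 16, 17, 19, 23, 28, 42]:

lo=0, hi=10, mid=5, arr[mid]=16 -> 16 > 7, search left half
lo=0, hi=4, mid=2, arr[mid]=9 -> 9 > 7, search left half
lo=0, hi=1, mid=0, arr[mid]=4 -> 4 < 7, search right half
lo=1, hi=1, mid=1, arr[mid]=7 -> Found target at index 1!

Binary search finds 7 at index 1 after 4 comparisons. The search repeatedly halves the search space by comparing with the middle element.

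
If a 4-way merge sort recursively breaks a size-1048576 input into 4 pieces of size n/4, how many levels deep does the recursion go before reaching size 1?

For divide and conquer with division factor 4:

Problem sizes at each level:
Level 0: 1048576
Level 1: 262144
Level 2: 65536
Level 3: 16384
Level 4: 4096
Level 5: 1024
Level 6: 256
Level 7: 64
Level 8: 16
Level 9: 4
Level 10: 1

The root is level 0 and the size-1 base case is level 10 (the tree spans levels 0 through 10, i.e. 11 levels counting the root), so the depth is the number of divisions: log_4(1048576) = 10

The recursion tree depth is log_4(1048576) = 10. At each level, the problem size is divided by 4, so it takes 10 divisions to reduce to a base case of size 1. The algorithm makes 4 recursive calls at each level.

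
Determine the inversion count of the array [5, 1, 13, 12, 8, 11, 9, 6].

Finding inversions in [5, 1, 13, 12, 8, 11, 9, 6]:

(0, 1): arr[0]=5 > arr[1]=1
(2, 3): arr[2]=13 > arr[3]=12
(2, 4): arr[2]=13 > arr[4]=8
(2, 5): arr[2]=13 > arr[5]=11
(2, 6): arr[2]=13 > arr[6]=9
(2, 7): arr[2]=13 > arr[7]=6
(3, 4): arr[3]=12 > arr[4]=8
(3, 5): arr[3]=12 > arr[5]=11
(3, 6): arr[3]=12 > arr[6]=9
(3, 7): arr[3]=12 > arr[7]=6
(4, 7): arr[4]=8 > arr[7]=6
(5, 6): arr[5]=11 > arr[6]=9
(5, 7): arr[5]=11 > arr[7]=6
(6, 7): arr[6]=9 > arr[7]=6

Total inversions: 14

The array has 14 inversion(s): (0,1), (2,3), (2,4), (2,5), (2,6), (2,7), (3,4), (3,5), (3,6), (3,7), (4,7), (5,6), (5,7), (6,7). Each pair (i,j) satisfies i < j and arr[i] > arr[j].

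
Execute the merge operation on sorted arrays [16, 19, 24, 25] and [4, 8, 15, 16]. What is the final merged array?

Merging process:

Compare 16 vs 4: take 4 from right. Merged: [4]
Compare 16 vs 8: take 8 from right. Merged: [4, 8]
Compare 16 vs 15: take 15 from right. Merged: [4, 8, 15]
Compare 16 vs 16: take 16 from left. Merged: [4, 8, 15, 16]
Compare 19 vs 16: take 16 from right. Merged: [4, 8, 15, 16, 16]
Append remaining from left: [19, 24, 25]. Merged: [4, 8, 15, 16, 16, 19, 24, 25]

Final merged array: [4, 8, 15, 16, 16, 19, 24, 25]
Total comparisons: 5

The merged array is [4, 8, 15, 16, 16, 19, 24, 25], requiring 5 comparisons. The merge step runs in O(n) time where n is the total number of elements.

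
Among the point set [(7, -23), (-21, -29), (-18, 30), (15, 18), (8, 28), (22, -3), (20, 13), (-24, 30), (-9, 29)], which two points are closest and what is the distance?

Computing all pairwise distances among 9 points:

d((7, -23), (-21, -29)) = 28.6356
d((7, -23), (-18, 30)) = 58.6003
d((7, -23), (15, 18)) = 41.7732
d((7, -23), (8, 28)) = 51.0098
d((7, -23), (22, -3)) = 25.0
d((7, -23), (20, 13)) = 38.2753
d((7, -23), (-24, 30)) = 61.4003
d((7, -23), (-9, 29)) = 54.4059
d((-21, -29), (-18, 30)) = 59.0762
d((-21, -29), (15, 18)) = 59.203
d((-21, -29), (8, 28)) = 63.9531
d((-21, -29), (22, -3)) = 50.2494
d((-21, -29), (20, 13)) = 58.6941
d((-21, -29), (-24, 30)) = 59.0762
d((-21, -29), (-9, 29)) = 59.2284
d((-18, 30), (15, 18)) = 35.1141
d((-18, 30), (8, 28)) = 26.0768
d((-18, 30), (22, -3)) = 51.8556
d((-18, 30), (20, 13)) = 41.6293
d((-18, 30), (-24, 30)) = 6.0 <-- minimum
d((-18, 30), (-9, 29)) = 9.0554
d((15, 18), (8, 28)) = 12.2066
d((15, 18), (22, -3)) = 22.1359
d((15, 18), (20, 13)) = 7.0711
d((15, 18), (-24, 30)) = 40.8044
d((15, 18), (-9, 29)) = 26.4008
d((8, 28), (22, -3)) = 34.0147
d((8, 28), (20, 13)) = 19.2094
d((8, 28), (-24, 30)) = 32.0624
d((8, 28), (-9, 29)) = 17.0294
d((22, -3), (20, 13)) = 16.1245
d((22, -3), (-24, 30)) = 56.6127
d((22, -3), (-9, 29)) = 44.5533
d((20, 13), (-24, 30)) = 47.1699
d((20, 13), (-9, 29)) = 33.121
d((-24, 30), (-9, 29)) = 15.0333

Closest pair: (-18, 30) and (-24, 30) with distance 6.0

The closest pair is (-18, 30) and (-24, 30) with Euclidean distance 6.0. For 9 points, brute-force pairwise comparison is shown above. For large n, the divide-and-conquer algorithm (sort by x, recurse on halves, check the dividing strip) achieves O(n log n).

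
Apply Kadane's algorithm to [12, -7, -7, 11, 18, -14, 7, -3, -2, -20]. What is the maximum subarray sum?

Using Kadane's algorithm on [12, -7, -7, 11, 18, -14, 7, -3, -2, -20]:

Scanning through the array:
Position 1 (value -7): max_ending_here = 5, max_so_far = 12
Position 2 (value -7): max_ending_here = -2, max_so_far = 12
Position 3 (value 11): max_ending_here = 11, max_so_far = 12
Position 4 (value 18): max_ending_here = 29, max_so_far = 29
Position 5 (value -14): max_ending_here = 15, max_so_far = 29
Position 6 (value 7): max_ending_here = 22, max_so_far = 29
Position 7 (value -3): max_ending_here = 19, max_so_far = 29
Position 8 (value -2): max_ending_here = 17, max_so_far = 29
Position 9 (value -20): max_ending_here = -3, max_so_far = 29

Maximum subarray: [11, 18]
Maximum sum: 29

The maximum subarray is [11, 18] with sum 29. This subarray runs from index 3 to index 4.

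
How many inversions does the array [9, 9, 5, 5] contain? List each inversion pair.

Finding inversions in [9, 9, 5, 5]:

(0, 2): arr[0]=9 > arr[2]=5
(0, 3): arr[0]=9 > arr[3]=5
(1, 2): arr[1]=9 > arr[2]=5
(1, 3): arr[1]=9 > arr[3]=5

Total inversions: 4

The array has 4 inversion(s): (0,2), (0,3), (1,2), (1,3). Each pair (i,j) satisfies i < j and arr[i] > arr[j].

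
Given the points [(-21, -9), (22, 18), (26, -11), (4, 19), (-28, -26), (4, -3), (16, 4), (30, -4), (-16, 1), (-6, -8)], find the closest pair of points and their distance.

Computing all pairwise distances among 10 points:

d((-21, -9), (22, 18)) = 50.774
d((-21, -9), (26, -11)) = 47.0425
d((-21, -9), (4, 19)) = 37.5366
d((-21, -9), (-28, -26)) = 18.3848
d((-21, -9), (4, -3)) = 25.7099
d((-21, -9), (16, 4)) = 39.2173
d((-21, -9), (30, -4)) = 51.2445
d((-21, -9), (-16, 1)) = 11.1803
d((-21, -9), (-6, -8)) = 15.0333
d((22, 18), (26, -11)) = 29.2746
d((22, 18), (4, 19)) = 18.0278
d((22, 18), (-28, -26)) = 66.6033
d((22, 18), (4, -3)) = 27.6586
d((22, 18), (16, 4)) = 15.2315
d((22, 18), (30, -4)) = 23.4094
d((22, 18), (-16, 1)) = 41.6293
d((22, 18), (-6, -8)) = 38.2099
d((26, -11), (4, 19)) = 37.2022
d((26, -11), (-28, -26)) = 56.0446
d((26, -11), (4, -3)) = 23.4094
d((26, -11), (16, 4)) = 18.0278
d((26, -11), (30, -4)) = 8.0623 <-- minimum
d((26, -11), (-16, 1)) = 43.6807
d((26, -11), (-6, -8)) = 32.1403
d((4, 19), (-28, -26)) = 55.2178
d((4, 19), (4, -3)) = 22.0
d((4, 19), (16, 4)) = 19.2094
d((4, 19), (30, -4)) = 34.7131
d((4, 19), (-16, 1)) = 26.9072
d((4, 19), (-6, -8)) = 28.7924
d((-28, -26), (4, -3)) = 39.4081
d((-28, -26), (16, 4)) = 53.2541
d((-28, -26), (30, -4)) = 62.0322
d((-28, -26), (-16, 1)) = 29.5466
d((-28, -26), (-6, -8)) = 28.4253
d((4, -3), (16, 4)) = 13.8924
d((4, -3), (30, -4)) = 26.0192
d((4, -3), (-16, 1)) = 20.3961
d((4, -3), (-6, -8)) = 11.1803
d((16, 4), (30, -4)) = 16.1245
d((16, 4), (-16, 1)) = 32.1403
d((16, 4), (-6, -8)) = 25.0599
d((30, -4), (-16, 1)) = 46.2709
d((30, -4), (-6, -8)) = 36.2215
d((-16, 1), (-6, -8)) = 13.4536

Closest pair: (26, -11) and (30, -4) with distance 8.0623

The closest pair is (26, -11) and (30, -4) with Euclidean distance 8.0623. For 10 points, brute-force pairwise comparison is shown above. For large n, the divide-and-conquer algorithm (sort by x, recurse on halves, check the dividing strip) achieves O(n log n).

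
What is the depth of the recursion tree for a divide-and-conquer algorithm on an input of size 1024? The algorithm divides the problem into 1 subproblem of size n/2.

For divide and conquer with division factor 2:

Problem sizes at each level:
Level 0: 1024
Level 1: 512
Level 2: 256
Level 3: 128
Level 4: 64
Level 5: 32
Level 6: 16
Level 7: 8
Level 8: 4
Level 9: 2
Level 10: 1

The root is level 0 and the size-1 base case is level 10 (the tree spans levels 0 through 10, i.e. 11 levels counting the root), so the depth is the number of divisions: log_2(1024) = 10

The recursion tree depth is log_2(1024) = 10. At each level, the problem size is divided by 2, so it takes 10 divisions to reduce to a base case of size 1. The algorithm makes 1 recursive call at each level.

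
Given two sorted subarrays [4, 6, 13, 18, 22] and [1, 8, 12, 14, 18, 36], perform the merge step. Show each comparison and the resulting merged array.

Merging process:

Compare 4 vs 1: take 1 from right. Merged: [1]
Compare 4 vs 8: take 4 from left. Merged: [1, 4]
Compare 6 vs 8: take 6 from left. Merged: [1, 4, 6]
Compare 13 vs 8: take 8 from right. Merged: [1, 4, 6, 8]
Compare 13 vs 12: take 12 from right. Merged: [1, 4, 6, 8, 12]
Compare 13 vs 14: take 13 from left. Merged: [1, 4, 6, 8, 12, 13]
Compare 18 vs 14: take 14 from right. Merged: [1, 4, 6, 8, 12, 13, 14]
Compare 18 vs 18: take 18 from left. Merged: [1, 4, 6, 8, 12, 13, 14, 18]
Compare 22 vs 18: take 18 from right. Merged: [1, 4, 6, 8, 12, 13, 14, 18, 18]
Compare 22 vs 36: take 22 from left. Merged: [1, 4, 6, 8, 12, 13, 14, 18, 18, 22]
Append remaining from right: [36]. Merged: [1, 4, 6, 8, 12, 13, 14, 18, 18, 22, 36]

Final merged array: [1, 4, 6, 8, 12, 13, 14, 18, 18, 22, 36]
Total comparisons: 10

The merged array is [1, 4, 6, 8, 12, 13, 14, 18, 18, 22, 36], requiring 10 comparisons. The merge step runs in O(n) time where n is the total number of elements.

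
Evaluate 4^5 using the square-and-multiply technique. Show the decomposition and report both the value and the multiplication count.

Computing 4^5 by squaring (build up from 4^1; each line after the first costs one multiplication):

4^1 = 4
4^2 = (4^1)^2 = 4^2 = 16
4^4 = (4^2)^2 = 16^2 = 256
4^5 = 4 * 4^4 = 4 * 256 = 1024

Result: 1024
Multiplications needed: 3 (3 lines after 4^1)

4^5 = 1024. Using exponentiation by squaring, this requires 3 multiplications. The key idea: if the exponent is even, square the half-power; if odd, multiply by the base once.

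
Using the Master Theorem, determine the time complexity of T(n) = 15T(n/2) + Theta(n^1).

Master Theorem for T(n) = 15T(n/2) + O(n^1):

a = 15, b = 2, c = 1
log_b(a) = log_2(15) = 3.9069

Case 1: c = 1 < log_2(15) = 3.9069
T(n) = O(n^(log_2 15))

For T(n) = 15T(n/2) + O(n^1): log_2(15) = 3.9069. This is Case 1 of the Master Theorem (c < log_b(a), work dominated by leaves), giving O(n^(log_2 15)).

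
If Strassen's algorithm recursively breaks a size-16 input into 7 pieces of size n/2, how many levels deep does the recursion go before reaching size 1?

For divide and conquer with division factor 2:

Problem sizes at each level:
Level 0: 16
Level 1: 8
Level 2: 4
Level 3: 2
Level 4: 1

The root is level 0 and the size-1 base case is level 4 (the tree spans levels 0 through 4, i.e. 5 levels counting the root), so the depth is the number of divisions: log_2(16) = 4

The recursion tree depth is log_2(16) = 4. At each level, the problem size is divided by 2, so it takes 4 divisions to reduce to a base case of size 1. The algorithm makes 7 recursive calls at each level.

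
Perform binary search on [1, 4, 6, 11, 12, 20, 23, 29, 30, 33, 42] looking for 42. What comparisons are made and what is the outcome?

Binary search for 42 in [1, 4, 6, 11, 12, 20, 23, 29, 30, 33, 42]:

lo=0, hi=10, mid=5, arr[mid]=20 -> 20 < 42, search right half
lo=6, hi=10, mid=8, arr[mid]=30 -> 30 < 42, search right half
lo=9, hi=10, mid=9, arr[mid]=33 -> 33 < 42, search right half
lo=10, hi=10, mid=10, arr[mid]=42 -> Found target at index 10!

Binary search finds 42 at index 10 after 4 comparisons. The search repeatedly halves the search space by comparing with the middle element.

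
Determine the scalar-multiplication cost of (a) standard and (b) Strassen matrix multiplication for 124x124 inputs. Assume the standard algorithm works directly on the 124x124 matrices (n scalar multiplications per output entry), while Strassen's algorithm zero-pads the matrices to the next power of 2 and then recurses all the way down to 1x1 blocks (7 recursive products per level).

Matrix multiplication for 124x124 matrices:

Strassen's algorithm requires power-of-2 dimensions. Pad 124x124 to 128x128 (next power of 2).

Standard algorithm: 124^3 = 1906624 multiplications
Strassen's algorithm: 7^(log2(128)) = 7^7 = 823543 multiplications
Savings: 1906624 - 823543 = 1083081 multiplications

Standard: 1906624 multiplications (124^3). Strassen: 823543 multiplications (7^7, after padding to 128x128). Strassen reduces 8 recursive multiplications to 7 at each level.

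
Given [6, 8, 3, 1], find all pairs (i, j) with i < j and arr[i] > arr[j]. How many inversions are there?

Finding inversions in [6, 8, 3, 1]:

(0, 2): arr[0]=6 > arr[2]=3
(0, 3): arr[0]=6 > arr[3]=1
(1, 2): arr[1]=8 > arr[2]=3
(1, 3): arr[1]=8 > arr[3]=1
(2, 3): arr[2]=3 > arr[3]=1

Total inversions: 5

The array has 5 inversion(s): (0,2), (0,3), (1,2), (1,3), (2,3). Each pair (i,j) satisfies i < j and arr[i] > arr[j].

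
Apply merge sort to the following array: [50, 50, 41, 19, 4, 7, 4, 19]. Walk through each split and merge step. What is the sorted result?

Merge sort trace:

Split: [50, 50, 41, 19, 4, 7, 4, 19] -> [50, 50, 41, 19] and [4, 7, 4, 19]
  Split: [50, 50, 41, 19] -> [50, 50] and [41, 19]
    Split: [50, 50] -> [50] and [50]
    Merge: [50] + [50] -> [50, 50]
    Split: [41, 19] -> [41] and [19]
    Merge: [41] + [19] -> [19, 41]
  Merge: [50, 50] + [19, 41] -> [19, 41, 50, 50]
  Split: [4, 7, 4, 19] -> [4, 7] and [4, 19]
    Split: [4, 7] -> [4] and [7]
    Merge: [4] + [7] -> [4, 7]
    Split: [4, 19] -> [4] and [19]
    Merge: [4] + [19] -> [4, 19]
  Merge: [4, 7] + [4, 19] -> [4, 4, 7, 19]
Merge: [19, 41, 50, 50] + [4, 4, 7, 19] -> [4, 4, 7, 19, 19, 41, 50, 50]

Final sorted array: [4, 4, 7, 19, 19, 41, 50, 50]

The merge sort proceeds by recursively splitting the array and merging sorted halves.
After all merges, the sorted array is [4, 4, 7, 19, 19, 41, 50, 50].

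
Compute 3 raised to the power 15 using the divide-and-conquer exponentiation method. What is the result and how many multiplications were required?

Computing 3^15 by squaring (build up from 3^1; each line after the first costs one multiplication):

3^1 = 3
3^2 = (3^1)^2 = 3^2 = 9
3^3 = 3 * 3^2 = 3 * 9 = 27
3^6 = (3^3)^2 = 27^2 = 729
3^7 = 3 * 3^6 = 3 * 729 = 2187
3^14 = (3^7)^2 = 2187^2 = 4782969
3^15 = 3 * 3^14 = 3 * 4782969 = 14348907

Result: 14348907
Multiplications needed: 6 (6 lines after 3^1)

3^15 = 14348907. Using exponentiation by squaring, this requires 6 multiplications. The key idea: if the exponent is even, square the half-power; if odd, multiply by the base once.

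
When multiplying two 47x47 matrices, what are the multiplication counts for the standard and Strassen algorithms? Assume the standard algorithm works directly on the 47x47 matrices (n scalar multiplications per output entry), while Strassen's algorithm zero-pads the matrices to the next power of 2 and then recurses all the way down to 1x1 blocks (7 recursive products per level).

Matrix multiplication for 47x47 matrices:

Strassen's algorithm requires power-of-2 dimensions. Pad 47x47 to 64x64 (next power of 2).

Standard algorithm: 47^3 = 103823 multiplications
Strassen's algorithm: 7^(log2(64)) = 7^6 = 117649 multiplications
Difference: 103823 - 117649 = -13826 (Strassen uses MORE here due to padding overhead — for small or just-over-power-of-2 n, padding can outweigh the per-level savings)

Standard: 103823 multiplications (47^3). Strassen: 117649 multiplications (7^6, after padding to 64x64). Strassen reduces 8 recursive multiplications to 7 at each level.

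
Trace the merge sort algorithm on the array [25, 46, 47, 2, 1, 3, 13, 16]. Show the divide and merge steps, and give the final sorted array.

Merge sort trace:

Split: [25, 46, 47, 2, 1, 3, 13, 16] -> [25, 46, 47, 2] and [1, 3, 13, 16]
  Split: [25, 46, 47, 2] -> [25, 46] and [47, 2]
    Split: [25, 46] -> [25] and [46]
    Merge: [25] + [46] -> [25, 46]
    Split: [47, 2] -> [47] and [2]
    Merge: [47] + [2] -> [2, 47]
  Merge: [25, 46] + [2, 47] -> [2, 25, 46, 47]
  Split: [1, 3, 13, 16] -> [1, 3] and [13, 16]
    Split: [1, 3] -> [1] and [3]
    Merge: [1] + [3] -> [1, 3]
    Split: [13, 16] -> [13] and [16]
    Merge: [13] + [16] -> [13, 16]
  Merge: [1, 3] + [13, 16] -> [1, 3, 13, 16]
Merge: [2, 25, 46, 47] + [1, 3, 13, 16] -> [1, 2, 3, 13, 16, 25, 46, 47]

Final sorted array: [1, 2, 3, 13, 16, 25, 46, 47]

The merge sort proceeds by recursively splitting the array and merging sorted halves.
After all merges, the sorted array is [1, 2, 3, 13, 16, 25, 46, 47].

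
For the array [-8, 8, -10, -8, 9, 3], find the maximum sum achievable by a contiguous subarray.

Using Kadane's algorithm on [-8, 8, -10, -8, 9, 3]:

Scanning through the array:
Position 1 (value 8): max_ending_here = 8, max_so_far = 8
Position 2 (value -10): max_ending_here = -2, max_so_far = 8
Position 3 (value -8): max_ending_here = -8, max_so_far = 8
Position 4 (value 9): max_ending_here = 9, max_so_far = 9
Position 5 (value 3): max_ending_here = 12, max_so_far = 12

Maximum subarray: [9, 3]
Maximum sum: 12

The maximum subarray is [9, 3] with sum 12. This subarray runs from index 4 to index 5.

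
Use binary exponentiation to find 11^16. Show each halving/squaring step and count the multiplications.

Computing 11^16 by squaring (build up from 11^1; each line after the first costs one multiplication):

11^1 = 11
11^2 = (11^1)^2 = 11^2 = 121
11^4 = (11^2)^2 = 121^2 = 14641
11^8 = (11^4)^2 = 14641^2 = 214358881
11^16 = (11^8)^2 = 214358881^2 = 45949729863572161

Result: 45949729863572161
Multiplications needed: 4 (4 lines after 11^1)

11^16 = 45949729863572161. Using exponentiation by squaring, this requires 4 multiplications. The key idea: if the exponent is even, square the half-power; if odd, multiply by the base once.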